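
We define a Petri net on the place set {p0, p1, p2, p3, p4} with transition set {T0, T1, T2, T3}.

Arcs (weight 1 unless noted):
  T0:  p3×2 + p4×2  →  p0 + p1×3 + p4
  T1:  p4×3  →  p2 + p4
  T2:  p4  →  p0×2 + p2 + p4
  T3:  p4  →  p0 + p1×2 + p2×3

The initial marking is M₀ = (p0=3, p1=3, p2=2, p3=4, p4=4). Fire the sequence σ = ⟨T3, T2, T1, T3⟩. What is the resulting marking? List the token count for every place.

step 1: fire T3:  (p0=3, p1=3, p2=2, p3=4, p4=4) → (p0=4, p1=5, p2=5, p3=4, p4=3)
step 2: fire T2:  (p0=4, p1=5, p2=5, p3=4, p4=3) → (p0=6, p1=5, p2=6, p3=4, p4=3)
step 3: fire T1:  (p0=6, p1=5, p2=6, p3=4, p4=3) → (p0=6, p1=5, p2=7, p3=4, p4=1)
step 4: fire T3:  (p0=6, p1=5, p2=7, p3=4, p4=1) → (p0=7, p1=7, p2=10, p3=4, p4=0)

(p0=7, p1=7, p2=10, p3=4, p4=0)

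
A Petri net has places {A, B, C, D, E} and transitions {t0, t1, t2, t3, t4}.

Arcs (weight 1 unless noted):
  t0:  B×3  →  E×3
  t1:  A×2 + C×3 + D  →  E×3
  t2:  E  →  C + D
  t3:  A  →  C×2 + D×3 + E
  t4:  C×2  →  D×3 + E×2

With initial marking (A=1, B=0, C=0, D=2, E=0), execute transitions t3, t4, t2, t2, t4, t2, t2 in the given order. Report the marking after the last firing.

(A=0, B=0, C=2, D=15, E=1)

step 1: fire t3:  (A=1, B=0, C=0, D=2, E=0) → (A=0, B=0, C=2, D=5, E=1)
step 2: fire t4:  (A=0, B=0, C=2, D=5, E=1) → (A=0, B=0, C=0, D=8, E=3)
step 3: fire t2:  (A=0, B=0, C=0, D=8, E=3) → (A=0, B=0, C=1, D=9, E=2)
step 4: fire t2:  (A=0, B=0, C=1, D=9, E=2) → (A=0, B=0, C=2, D=10, E=1)
step 5: fire t4:  (A=0, B=0, C=2, D=10, E=1) → (A=0, B=0, C=0, D=13, E=3)
step 6: fire t2:  (A=0, B=0, C=0, D=13, E=3) → (A=0, B=0, C=1, D=14, E=2)
step 7: fire t2:  (A=0, B=0, C=1, D=14, E=2) → (A=0, B=0, C=2, D=15, E=1)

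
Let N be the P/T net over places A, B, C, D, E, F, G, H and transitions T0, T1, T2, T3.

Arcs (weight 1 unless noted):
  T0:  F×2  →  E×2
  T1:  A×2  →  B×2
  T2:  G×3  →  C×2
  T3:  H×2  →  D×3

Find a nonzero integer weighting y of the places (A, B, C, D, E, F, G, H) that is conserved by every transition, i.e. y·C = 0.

y = (A:1, B:1, C:0, D:0, E:0, F:0, G:0, H:0)

Incidence matrix C (rows=places, cols=transitions):
       T0   T1   T2   T3
    A   0   -2    0    0
    B   0    2    0    0
    C   0    0    2    0
    D   0    0    0    3
    E   2    0    0    0
    F  -2    0    0    0
    G   0    0   -3    0
    H   0    0    0   -2

Candidate y = [1, 1, 0, 0, 0, 0, 0, 0]; check y·C column-wise:
  col T0: 1·0 + 1·0 + 0·2 + 0·-2 = 0
  col T1: 1·-2 + 1·2 = 0
  col T2: 1·0 + 1·0 + 0·2 + 0·-3 = 0
  col T3: 1·0 + 1·0 + 0·3 + 0·-2 = 0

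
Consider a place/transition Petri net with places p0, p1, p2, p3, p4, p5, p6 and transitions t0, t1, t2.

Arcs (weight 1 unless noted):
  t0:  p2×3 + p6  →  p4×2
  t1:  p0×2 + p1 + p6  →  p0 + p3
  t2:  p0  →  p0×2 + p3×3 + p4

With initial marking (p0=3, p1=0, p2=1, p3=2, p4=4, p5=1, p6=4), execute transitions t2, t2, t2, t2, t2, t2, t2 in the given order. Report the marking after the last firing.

(p0=10, p1=0, p2=1, p3=23, p4=11, p5=1, p6=4)

step 1: fire t2:  (p0=3, p1=0, p2=1, p3=2, p4=4, p5=1, p6=4) → (p0=4, p1=0, p2=1, p3=5, p4=5, p5=1, p6=4)
step 2: fire t2:  (p0=4, p1=0, p2=1, p3=5, p4=5, p5=1, p6=4) → (p0=5, p1=0, p2=1, p3=8, p4=6, p5=1, p6=4)
step 3: fire t2:  (p0=5, p1=0, p2=1, p3=8, p4=6, p5=1, p6=4) → (p0=6, p1=0, p2=1, p3=11, p4=7, p5=1, p6=4)
step 4: fire t2:  (p0=6, p1=0, p2=1, p3=11, p4=7, p5=1, p6=4) → (p0=7, p1=0, p2=1, p3=14, p4=8, p5=1, p6=4)
step 5: fire t2:  (p0=7, p1=0, p2=1, p3=14, p4=8, p5=1, p6=4) → (p0=8, p1=0, p2=1, p3=17, p4=9, p5=1, p6=4)
step 6: fire t2:  (p0=8, p1=0, p2=1, p3=17, p4=9, p5=1, p6=4) → (p0=9, p1=0, p2=1, p3=20, p4=10, p5=1, p6=4)
step 7: fire t2:  (p0=9, p1=0, p2=1, p3=20, p4=10, p5=1, p6=4) → (p0=10, p1=0, p2=1, p3=23, p4=11, p5=1, p6=4)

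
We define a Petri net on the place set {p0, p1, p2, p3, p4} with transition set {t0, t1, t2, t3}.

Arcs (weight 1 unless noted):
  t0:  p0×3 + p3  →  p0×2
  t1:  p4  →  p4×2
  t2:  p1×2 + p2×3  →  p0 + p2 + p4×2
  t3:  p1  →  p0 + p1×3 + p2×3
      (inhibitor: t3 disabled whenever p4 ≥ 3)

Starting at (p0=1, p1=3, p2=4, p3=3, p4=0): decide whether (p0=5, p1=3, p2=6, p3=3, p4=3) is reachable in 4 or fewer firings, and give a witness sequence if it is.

depth 0: 1 marking
depth 1: 3 markings reached so far
depth 2: 6 markings reached so far
depth 3: 13 markings reached so far
depth 4: 24 markings reached so far
target is not among the 24 markings reachable within 4 steps

NO — not reachable within 4 firings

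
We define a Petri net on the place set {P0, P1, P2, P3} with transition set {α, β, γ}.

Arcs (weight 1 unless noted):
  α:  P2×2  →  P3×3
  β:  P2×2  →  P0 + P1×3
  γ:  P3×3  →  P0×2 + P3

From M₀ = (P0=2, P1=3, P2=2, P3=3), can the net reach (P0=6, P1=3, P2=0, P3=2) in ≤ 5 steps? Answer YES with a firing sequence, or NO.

YES — reachable via ⟨α, γ, γ⟩ (3 firings)

step 1: fire α:  (P0=2, P1=3, P2=2, P3=3) → (P0=2, P1=3, P2=0, P3=6)
step 2: fire γ:  (P0=2, P1=3, P2=0, P3=6) → (P0=4, P1=3, P2=0, P3=4)
step 3: fire γ:  (P0=4, P1=3, P2=0, P3=4) → (P0=6, P1=3, P2=0, P3=2)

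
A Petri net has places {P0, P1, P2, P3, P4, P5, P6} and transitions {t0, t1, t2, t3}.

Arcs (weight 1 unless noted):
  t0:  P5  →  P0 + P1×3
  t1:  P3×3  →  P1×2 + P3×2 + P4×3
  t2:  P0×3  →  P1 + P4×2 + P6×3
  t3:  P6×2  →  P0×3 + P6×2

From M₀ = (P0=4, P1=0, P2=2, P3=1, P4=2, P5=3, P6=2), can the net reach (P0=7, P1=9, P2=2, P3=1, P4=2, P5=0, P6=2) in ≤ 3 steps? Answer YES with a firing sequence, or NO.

YES — reachable via ⟨t0, t0, t0⟩ (3 firings)

step 1: fire t0:  (P0=4, P1=0, P2=2, P3=1, P4=2, P5=3, P6=2) → (P0=5, P1=3, P2=2, P3=1, P4=2, P5=2, P6=2)
step 2: fire t0:  (P0=5, P1=3, P2=2, P3=1, P4=2, P5=2, P6=2) → (P0=6, P1=6, P2=2, P3=1, P4=2, P5=1, P6=2)
step 3: fire t0:  (P0=6, P1=6, P2=2, P3=1, P4=2, P5=1, P6=2) → (P0=7, P1=9, P2=2, P3=1, P4=2, P5=0, P6=2)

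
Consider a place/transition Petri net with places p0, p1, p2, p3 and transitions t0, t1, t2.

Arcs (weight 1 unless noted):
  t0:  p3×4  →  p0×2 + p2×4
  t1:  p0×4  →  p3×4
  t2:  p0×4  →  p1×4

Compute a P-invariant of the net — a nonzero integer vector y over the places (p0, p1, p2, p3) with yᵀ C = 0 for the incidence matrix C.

Incidence matrix C (rows=places, cols=transitions):
       t0   t1   t2
   p0   2   -4   -4
   p1   0    0    4
   p2   4    0    0
   p3  -4    4    0

Candidate y = [2, 2, 1, 2]; check y·C column-wise:
  col t0: 2·2 + 2·0 + 1·4 + 2·-4 = 0
  col t1: 2·-4 + 2·0 + 1·0 + 2·4 = 0
  col t2: 2·-4 + 2·4 + 1·0 + 2·0 = 0

y = (p0:2, p1:2, p2:1, p3:2)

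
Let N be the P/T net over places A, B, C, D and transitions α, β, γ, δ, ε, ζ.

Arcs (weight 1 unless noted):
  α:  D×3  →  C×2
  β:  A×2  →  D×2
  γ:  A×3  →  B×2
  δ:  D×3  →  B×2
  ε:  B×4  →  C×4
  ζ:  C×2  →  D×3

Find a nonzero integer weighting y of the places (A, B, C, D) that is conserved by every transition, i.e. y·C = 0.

Incidence matrix C (rows=places, cols=transitions):
        α    β    γ    δ    ε    ζ
    A   0   -2   -3    0    0    0
    B   0    0    2    2   -4    0
    C   2    0    0    0    4   -2
    D  -3    2    0   -3    0    3

Candidate y = [2, 3, 3, 2]; check y·C column-wise:
  col α: 2·0 + 3·0 + 3·2 + 2·-3 = 0
  col β: 2·-2 + 3·0 + 3·0 + 2·2 = 0
  col γ: 2·-3 + 3·2 + 3·0 + 2·0 = 0
  col δ: 2·0 + 3·2 + 3·0 + 2·-3 = 0
  col ε: 2·0 + 3·-4 + 3·4 + 2·0 = 0
  col ζ: 2·0 + 3·0 + 3·-2 + 2·3 = 0

y = (A:2, B:3, C:3, D:2)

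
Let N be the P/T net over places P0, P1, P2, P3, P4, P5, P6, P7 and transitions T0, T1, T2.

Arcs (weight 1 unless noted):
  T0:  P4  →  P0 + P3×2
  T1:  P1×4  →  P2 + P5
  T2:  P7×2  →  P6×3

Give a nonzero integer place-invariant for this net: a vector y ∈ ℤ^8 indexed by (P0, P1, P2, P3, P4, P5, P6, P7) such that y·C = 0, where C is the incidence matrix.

y = (P0:0, P1:1, P2:4, P3:0, P4:0, P5:0, P6:0, P7:0)

Incidence matrix C (rows=places, cols=transitions):
       T0   T1   T2
   P0   1    0    0
   P1   0   -4    0
   P2   0    1    0
   P3   2    0    0
   P4  -1    0    0
   P5   0    1    0
   P6   0    0    3
   P7   0    0   -2

Candidate y = [0, 1, 4, 0, 0, 0, 0, 0]; check y·C column-wise:
  col T0: 0·1 + 1·0 + 4·0 + 0·2 + 0·-1 = 0
  col T1: 1·-4 + 4·1 + 0·1 = 0
  col T2: 1·0 + 4·0 + 0·3 + 0·-2 = 0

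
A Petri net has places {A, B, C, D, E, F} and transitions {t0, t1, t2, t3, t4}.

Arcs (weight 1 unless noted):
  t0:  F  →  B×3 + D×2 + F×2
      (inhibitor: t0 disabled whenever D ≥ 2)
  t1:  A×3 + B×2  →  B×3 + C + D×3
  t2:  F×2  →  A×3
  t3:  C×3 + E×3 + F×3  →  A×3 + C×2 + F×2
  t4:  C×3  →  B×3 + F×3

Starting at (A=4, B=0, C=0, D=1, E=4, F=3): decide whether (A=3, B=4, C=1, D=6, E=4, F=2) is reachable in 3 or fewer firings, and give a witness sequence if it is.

NO — not reachable within 3 firings

depth 0: 1 marking
depth 1: 3 markings reached so far
depth 2: 5 markings reached so far
depth 3: 7 markings reached so far
target is not among the 7 markings reachable within 3 steps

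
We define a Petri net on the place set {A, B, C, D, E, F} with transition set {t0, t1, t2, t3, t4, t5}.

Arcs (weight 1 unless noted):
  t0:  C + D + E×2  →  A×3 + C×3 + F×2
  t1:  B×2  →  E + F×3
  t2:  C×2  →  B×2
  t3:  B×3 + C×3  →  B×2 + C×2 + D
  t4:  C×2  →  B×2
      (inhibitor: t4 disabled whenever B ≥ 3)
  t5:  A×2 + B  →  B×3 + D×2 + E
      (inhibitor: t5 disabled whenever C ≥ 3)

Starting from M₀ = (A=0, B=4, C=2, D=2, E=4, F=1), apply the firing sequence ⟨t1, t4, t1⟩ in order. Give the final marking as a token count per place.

step 1: fire t1:  (A=0, B=4, C=2, D=2, E=4, F=1) → (A=0, B=2, C=2, D=2, E=5, F=4)
step 2: fire t4:  (A=0, B=2, C=2, D=2, E=5, F=4) → (A=0, B=4, C=0, D=2, E=5, F=4)
step 3: fire t1:  (A=0, B=4, C=0, D=2, E=5, F=4) → (A=0, B=2, C=0, D=2, E=6, F=7)

(A=0, B=2, C=0, D=2, E=6, F=7)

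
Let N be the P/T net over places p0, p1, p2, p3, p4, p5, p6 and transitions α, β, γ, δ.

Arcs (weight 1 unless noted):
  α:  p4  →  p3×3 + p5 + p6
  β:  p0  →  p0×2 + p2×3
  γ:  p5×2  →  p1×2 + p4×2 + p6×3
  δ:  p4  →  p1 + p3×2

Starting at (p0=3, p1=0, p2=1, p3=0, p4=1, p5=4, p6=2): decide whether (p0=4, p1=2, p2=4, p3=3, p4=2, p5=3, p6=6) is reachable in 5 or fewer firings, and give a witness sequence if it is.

YES — reachable via ⟨α, β, γ⟩ (3 firings)

step 1: fire α:  (p0=3, p1=0, p2=1, p3=0, p4=1, p5=4, p6=2) → (p0=3, p1=0, p2=1, p3=3, p4=0, p5=5, p6=3)
step 2: fire β:  (p0=3, p1=0, p2=1, p3=3, p4=0, p5=5, p6=3) → (p0=4, p1=0, p2=4, p3=3, p4=0, p5=5, p6=3)
step 3: fire γ:  (p0=4, p1=0, p2=4, p3=3, p4=0, p5=5, p6=3) → (p0=4, p1=2, p2=4, p3=3, p4=2, p5=3, p6=6)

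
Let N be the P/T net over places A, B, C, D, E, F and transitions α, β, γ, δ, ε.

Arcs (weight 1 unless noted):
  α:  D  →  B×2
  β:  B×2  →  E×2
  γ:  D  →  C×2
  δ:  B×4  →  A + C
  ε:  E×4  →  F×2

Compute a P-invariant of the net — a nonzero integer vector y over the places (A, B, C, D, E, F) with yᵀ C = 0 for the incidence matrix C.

Incidence matrix C (rows=places, cols=transitions):
        α    β    γ    δ    ε
    A   0    0    0    1    0
    B   2   -2    0   -4    0
    C   0    0    2    1    0
    D  -1    0   -1    0    0
    E   0    2    0    0   -4
    F   0    0    0    0    2

Candidate y = [3, 1, 1, 2, 1, 2]; check y·C column-wise:
  col α: 3·0 + 1·2 + 1·0 + 2·-1 + 1·0 + 2·0 = 0
  col β: 3·0 + 1·-2 + 1·0 + 2·0 + 1·2 + 2·0 = 0
  col γ: 3·0 + 1·0 + 1·2 + 2·-1 + 1·0 + 2·0 = 0
  col δ: 3·1 + 1·-4 + 1·1 + 2·0 + 1·0 + 2·0 = 0
  col ε: 3·0 + 1·0 + 1·0 + 2·0 + 1·-4 + 2·2 = 0

y = (A:3, B:1, C:1, D:2, E:1, F:2)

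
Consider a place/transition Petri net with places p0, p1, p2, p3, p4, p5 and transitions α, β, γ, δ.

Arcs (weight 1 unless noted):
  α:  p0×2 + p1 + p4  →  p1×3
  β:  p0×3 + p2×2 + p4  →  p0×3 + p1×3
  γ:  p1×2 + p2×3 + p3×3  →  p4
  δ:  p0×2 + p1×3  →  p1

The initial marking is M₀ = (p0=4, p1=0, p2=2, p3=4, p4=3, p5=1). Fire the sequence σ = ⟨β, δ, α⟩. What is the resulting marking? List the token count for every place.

step 1: fire β:  (p0=4, p1=0, p2=2, p3=4, p4=3, p5=1) → (p0=4, p1=3, p2=0, p3=4, p4=2, p5=1)
step 2: fire δ:  (p0=4, p1=3, p2=0, p3=4, p4=2, p5=1) → (p0=2, p1=1, p2=0, p3=4, p4=2, p5=1)
step 3: fire α:  (p0=2, p1=1, p2=0, p3=4, p4=2, p5=1) → (p0=0, p1=3, p2=0, p3=4, p4=1, p5=1)

(p0=0, p1=3, p2=0, p3=4, p4=1, p5=1)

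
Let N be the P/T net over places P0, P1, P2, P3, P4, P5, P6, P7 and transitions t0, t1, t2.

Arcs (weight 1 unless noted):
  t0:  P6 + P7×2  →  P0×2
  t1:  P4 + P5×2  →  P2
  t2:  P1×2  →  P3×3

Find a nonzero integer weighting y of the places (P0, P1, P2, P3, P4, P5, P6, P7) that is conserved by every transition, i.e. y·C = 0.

Incidence matrix C (rows=places, cols=transitions):
       t0   t1   t2
   P0   2    0    0
   P1   0    0   -2
   P2   0    1    0
   P3   0    0    3
   P4   0   -1    0
   P5   0   -2    0
   P6  -1    0    0
   P7  -2    0    0

Candidate y = [0, 3, 0, 2, 0, 0, 0, 0]; check y·C column-wise:
  col t0: 0·2 + 3·0 + 2·0 + 0·-1 + 0·-2 = 0
  col t1: 3·0 + 0·1 + 2·0 + 0·-1 + 0·-2 = 0
  col t2: 3·-2 + 2·3 = 0

y = (P0:0, P1:3, P2:0, P3:2, P4:0, P5:0, P6:0, P7:0)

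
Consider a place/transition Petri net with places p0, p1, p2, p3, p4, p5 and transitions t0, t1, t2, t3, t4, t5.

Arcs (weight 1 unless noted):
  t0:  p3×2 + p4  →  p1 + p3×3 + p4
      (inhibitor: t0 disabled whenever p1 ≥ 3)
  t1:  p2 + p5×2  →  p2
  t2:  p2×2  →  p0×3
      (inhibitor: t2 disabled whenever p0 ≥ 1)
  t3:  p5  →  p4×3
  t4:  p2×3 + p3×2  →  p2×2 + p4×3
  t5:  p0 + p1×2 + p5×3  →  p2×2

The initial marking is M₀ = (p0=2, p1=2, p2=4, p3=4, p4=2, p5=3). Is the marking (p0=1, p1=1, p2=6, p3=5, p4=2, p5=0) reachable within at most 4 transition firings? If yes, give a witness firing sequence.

step 1: fire t0:  (p0=2, p1=2, p2=4, p3=4, p4=2, p5=3) → (p0=2, p1=3, p2=4, p3=5, p4=2, p5=3)
step 2: fire t5:  (p0=2, p1=3, p2=4, p3=5, p4=2, p5=3) → (p0=1, p1=1, p2=6, p3=5, p4=2, p5=0)

YES — reachable via ⟨t0, t5⟩ (2 firings)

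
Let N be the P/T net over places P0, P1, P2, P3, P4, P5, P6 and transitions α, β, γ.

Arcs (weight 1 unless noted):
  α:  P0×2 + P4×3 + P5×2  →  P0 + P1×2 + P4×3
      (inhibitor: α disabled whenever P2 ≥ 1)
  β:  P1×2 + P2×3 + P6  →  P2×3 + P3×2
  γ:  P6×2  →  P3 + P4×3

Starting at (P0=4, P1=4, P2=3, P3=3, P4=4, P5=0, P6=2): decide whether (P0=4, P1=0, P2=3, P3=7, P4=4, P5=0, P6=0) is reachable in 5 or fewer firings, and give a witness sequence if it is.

YES — reachable via ⟨β, β⟩ (2 firings)

step 1: fire β:  (P0=4, P1=4, P2=3, P3=3, P4=4, P5=0, P6=2) → (P0=4, P1=2, P2=3, P3=5, P4=4, P5=0, P6=1)
step 2: fire β:  (P0=4, P1=2, P2=3, P3=5, P4=4, P5=0, P6=1) → (P0=4, P1=0, P2=3, P3=7, P4=4, P5=0, P6=0)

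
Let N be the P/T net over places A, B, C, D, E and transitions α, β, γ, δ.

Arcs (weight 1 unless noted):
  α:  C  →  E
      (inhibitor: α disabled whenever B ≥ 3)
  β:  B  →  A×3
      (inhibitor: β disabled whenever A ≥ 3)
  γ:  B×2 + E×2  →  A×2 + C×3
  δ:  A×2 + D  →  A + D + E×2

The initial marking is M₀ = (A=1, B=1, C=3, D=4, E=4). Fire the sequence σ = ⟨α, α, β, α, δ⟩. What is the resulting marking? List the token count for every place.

(A=3, B=0, C=0, D=4, E=9)

step 1: fire α:  (A=1, B=1, C=3, D=4, E=4) → (A=1, B=1, C=2, D=4, E=5)
step 2: fire α:  (A=1, B=1, C=2, D=4, E=5) → (A=1, B=1, C=1, D=4, E=6)
step 3: fire β:  (A=1, B=1, C=1, D=4, E=6) → (A=4, B=0, C=1, D=4, E=6)
step 4: fire α:  (A=4, B=0, C=1, D=4, E=6) → (A=4, B=0, C=0, D=4, E=7)
step 5: fire δ:  (A=4, B=0, C=0, D=4, E=7) → (A=3, B=0, C=0, D=4, E=9)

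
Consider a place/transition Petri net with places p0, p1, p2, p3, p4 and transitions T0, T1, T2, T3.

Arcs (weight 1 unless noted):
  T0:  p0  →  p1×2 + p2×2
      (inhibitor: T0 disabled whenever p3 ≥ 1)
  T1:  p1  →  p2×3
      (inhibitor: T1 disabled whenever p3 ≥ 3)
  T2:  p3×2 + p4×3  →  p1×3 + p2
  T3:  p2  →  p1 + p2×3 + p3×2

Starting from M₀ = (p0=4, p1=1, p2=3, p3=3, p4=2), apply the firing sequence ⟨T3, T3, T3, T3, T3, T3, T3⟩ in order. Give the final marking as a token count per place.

step 1: fire T3:  (p0=4, p1=1, p2=3, p3=3, p4=2) → (p0=4, p1=2, p2=5, p3=5, p4=2)
step 2: fire T3:  (p0=4, p1=2, p2=5, p3=5, p4=2) → (p0=4, p1=3, p2=7, p3=7, p4=2)
step 3: fire T3:  (p0=4, p1=3, p2=7, p3=7, p4=2) → (p0=4, p1=4, p2=9, p3=9, p4=2)
step 4: fire T3:  (p0=4, p1=4, p2=9, p3=9, p4=2) → (p0=4, p1=5, p2=11, p3=11, p4=2)
step 5: fire T3:  (p0=4, p1=5, p2=11, p3=11, p4=2) → (p0=4, p1=6, p2=13, p3=13, p4=2)
step 6: fire T3:  (p0=4, p1=6, p2=13, p3=13, p4=2) → (p0=4, p1=7, p2=15, p3=15, p4=2)
step 7: fire T3:  (p0=4, p1=7, p2=15, p3=15, p4=2) → (p0=4, p1=8, p2=17, p3=17, p4=2)

(p0=4, p1=8, p2=17, p3=17, p4=2)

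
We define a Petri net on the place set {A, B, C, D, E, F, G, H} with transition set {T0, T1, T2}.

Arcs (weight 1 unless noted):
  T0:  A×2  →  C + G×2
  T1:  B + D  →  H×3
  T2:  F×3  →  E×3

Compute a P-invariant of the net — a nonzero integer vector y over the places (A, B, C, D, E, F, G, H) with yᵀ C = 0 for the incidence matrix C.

y = (A:1, B:0, C:2, D:0, E:0, F:0, G:0, H:0)

Incidence matrix C (rows=places, cols=transitions):
       T0   T1   T2
    A  -2    0    0
    B   0   -1    0
    C   1    0    0
    D   0   -1    0
    E   0    0    3
    F   0    0   -3
    G   2    0    0
    H   0    3    0

Candidate y = [1, 0, 2, 0, 0, 0, 0, 0]; check y·C column-wise:
  col T0: 1·-2 + 2·1 + 0·2 = 0
  col T1: 1·0 + 0·-1 + 2·0 + 0·-1 + 0·3 = 0
  col T2: 1·0 + 2·0 + 0·3 + 0·-3 = 0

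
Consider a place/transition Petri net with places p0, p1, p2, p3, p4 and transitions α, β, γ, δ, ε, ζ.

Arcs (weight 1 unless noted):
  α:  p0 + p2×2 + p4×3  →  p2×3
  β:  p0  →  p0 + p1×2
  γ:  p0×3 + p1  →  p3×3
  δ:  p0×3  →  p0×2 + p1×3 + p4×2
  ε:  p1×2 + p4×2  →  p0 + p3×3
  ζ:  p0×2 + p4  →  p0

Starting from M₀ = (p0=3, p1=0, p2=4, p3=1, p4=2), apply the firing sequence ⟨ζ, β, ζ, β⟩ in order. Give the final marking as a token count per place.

step 1: fire ζ:  (p0=3, p1=0, p2=4, p3=1, p4=2) → (p0=2, p1=0, p2=4, p3=1, p4=1)
step 2: fire β:  (p0=2, p1=0, p2=4, p3=1, p4=1) → (p0=2, p1=2, p2=4, p3=1, p4=1)
step 3: fire ζ:  (p0=2, p1=2, p2=4, p3=1, p4=1) → (p0=1, p1=2, p2=4, p3=1, p4=0)
step 4: fire β:  (p0=1, p1=2, p2=4, p3=1, p4=0) → (p0=1, p1=4, p2=4, p3=1, p4=0)

(p0=1, p1=4, p2=4, p3=1, p4=0)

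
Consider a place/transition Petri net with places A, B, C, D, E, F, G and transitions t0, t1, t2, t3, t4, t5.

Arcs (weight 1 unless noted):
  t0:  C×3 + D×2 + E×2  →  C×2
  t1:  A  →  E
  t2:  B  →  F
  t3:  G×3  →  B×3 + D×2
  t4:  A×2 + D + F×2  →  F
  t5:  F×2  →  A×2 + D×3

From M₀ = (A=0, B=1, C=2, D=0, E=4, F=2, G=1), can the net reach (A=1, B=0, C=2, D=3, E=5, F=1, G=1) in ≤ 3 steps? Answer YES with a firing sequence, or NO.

step 1: fire t2:  (A=0, B=1, C=2, D=0, E=4, F=2, G=1) → (A=0, B=0, C=2, D=0, E=4, F=3, G=1)
step 2: fire t5:  (A=0, B=0, C=2, D=0, E=4, F=3, G=1) → (A=2, B=0, C=2, D=3, E=4, F=1, G=1)
step 3: fire t1:  (A=2, B=0, C=2, D=3, E=4, F=1, G=1) → (A=1, B=0, C=2, D=3, E=5, F=1, G=1)

YES — reachable via ⟨t2, t5, t1⟩ (3 firings)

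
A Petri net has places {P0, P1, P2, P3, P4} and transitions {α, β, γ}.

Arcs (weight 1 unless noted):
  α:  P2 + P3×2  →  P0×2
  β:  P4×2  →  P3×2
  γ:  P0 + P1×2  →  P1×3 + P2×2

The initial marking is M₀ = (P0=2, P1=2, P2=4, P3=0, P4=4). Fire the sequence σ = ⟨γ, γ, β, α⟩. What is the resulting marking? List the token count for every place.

(P0=2, P1=4, P2=7, P3=0, P4=2)

step 1: fire γ:  (P0=2, P1=2, P2=4, P3=0, P4=4) → (P0=1, P1=3, P2=6, P3=0, P4=4)
step 2: fire γ:  (P0=1, P1=3, P2=6, P3=0, P4=4) → (P0=0, P1=4, P2=8, P3=0, P4=4)
step 3: fire β:  (P0=0, P1=4, P2=8, P3=0, P4=4) → (P0=0, P1=4, P2=8, P3=2, P4=2)
step 4: fire α:  (P0=0, P1=4, P2=8, P3=2, P4=2) → (P0=2, P1=4, P2=7, P3=0, P4=2)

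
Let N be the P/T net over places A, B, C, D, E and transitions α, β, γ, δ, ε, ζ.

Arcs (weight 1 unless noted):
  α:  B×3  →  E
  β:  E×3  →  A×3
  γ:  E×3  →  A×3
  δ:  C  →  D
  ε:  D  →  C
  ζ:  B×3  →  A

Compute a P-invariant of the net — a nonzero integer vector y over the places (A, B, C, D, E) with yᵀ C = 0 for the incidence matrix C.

Incidence matrix C (rows=places, cols=transitions):
        α    β    γ    δ    ε    ζ
    A   0    3    3    0    0    1
    B  -3    0    0    0    0   -3
    C   0    0    0   -1    1    0
    D   0    0    0    1   -1    0
    E   1   -3   -3    0    0    0

Candidate y = [0, 0, 1, 1, 0]; check y·C column-wise:
  col α: 0·-3 + 1·0 + 1·0 + 0·1 = 0
  col β: 0·3 + 1·0 + 1·0 + 0·-3 = 0
  col γ: 0·3 + 1·0 + 1·0 + 0·-3 = 0
  col δ: 1·-1 + 1·1 = 0
  col ε: 1·1 + 1·-1 = 0
  col ζ: 0·1 + 0·-3 + 1·0 + 1·0 = 0

y = (A:0, B:0, C:1, D:1, E:0)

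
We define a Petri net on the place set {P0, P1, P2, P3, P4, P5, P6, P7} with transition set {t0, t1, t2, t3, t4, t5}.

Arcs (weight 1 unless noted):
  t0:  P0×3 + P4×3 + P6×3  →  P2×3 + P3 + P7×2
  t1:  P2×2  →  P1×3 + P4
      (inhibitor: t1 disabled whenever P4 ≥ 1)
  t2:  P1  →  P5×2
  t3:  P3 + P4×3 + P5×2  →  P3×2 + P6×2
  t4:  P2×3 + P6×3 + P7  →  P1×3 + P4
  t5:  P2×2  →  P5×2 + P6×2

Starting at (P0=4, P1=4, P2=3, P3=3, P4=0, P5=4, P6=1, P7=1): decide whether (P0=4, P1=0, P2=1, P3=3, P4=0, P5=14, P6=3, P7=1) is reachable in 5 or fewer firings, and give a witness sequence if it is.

YES — reachable via ⟨t2, t2, t2, t2, t5⟩ (5 firings)

step 1: fire t2:  (P0=4, P1=4, P2=3, P3=3, P4=0, P5=4, P6=1, P7=1) → (P0=4, P1=3, P2=3, P3=3, P4=0, P5=6, P6=1, P7=1)
step 2: fire t2:  (P0=4, P1=3, P2=3, P3=3, P4=0, P5=6, P6=1, P7=1) → (P0=4, P1=2, P2=3, P3=3, P4=0, P5=8, P6=1, P7=1)
step 3: fire t2:  (P0=4, P1=2, P2=3, P3=3, P4=0, P5=8, P6=1, P7=1) → (P0=4, P1=1, P2=3, P3=3, P4=0, P5=10, P6=1, P7=1)
step 4: fire t2:  (P0=4, P1=1, P2=3, P3=3, P4=0, P5=10, P6=1, P7=1) → (P0=4, P1=0, P2=3, P3=3, P4=0, P5=12, P6=1, P7=1)
step 5: fire t5:  (P0=4, P1=0, P2=3, P3=3, P4=0, P5=12, P6=1, P7=1) → (P0=4, P1=0, P2=1, P3=3, P4=0, P5=14, P6=3, P7=1)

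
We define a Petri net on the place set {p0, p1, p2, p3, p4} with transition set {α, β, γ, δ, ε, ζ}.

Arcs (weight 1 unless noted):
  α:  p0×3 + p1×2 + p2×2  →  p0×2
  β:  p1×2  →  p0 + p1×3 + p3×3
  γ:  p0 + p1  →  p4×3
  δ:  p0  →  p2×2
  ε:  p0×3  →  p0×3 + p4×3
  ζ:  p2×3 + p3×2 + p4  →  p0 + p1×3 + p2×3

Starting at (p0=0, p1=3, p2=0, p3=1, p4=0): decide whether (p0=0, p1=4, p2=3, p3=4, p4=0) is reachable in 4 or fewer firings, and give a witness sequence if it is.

depth 0: 1 marking
depth 1: 2 markings reached so far
depth 2: 5 markings reached so far
depth 3: 8 markings reached so far
depth 4: 15 markings reached so far
target is not among the 15 markings reachable within 4 steps

NO — not reachable within 4 firings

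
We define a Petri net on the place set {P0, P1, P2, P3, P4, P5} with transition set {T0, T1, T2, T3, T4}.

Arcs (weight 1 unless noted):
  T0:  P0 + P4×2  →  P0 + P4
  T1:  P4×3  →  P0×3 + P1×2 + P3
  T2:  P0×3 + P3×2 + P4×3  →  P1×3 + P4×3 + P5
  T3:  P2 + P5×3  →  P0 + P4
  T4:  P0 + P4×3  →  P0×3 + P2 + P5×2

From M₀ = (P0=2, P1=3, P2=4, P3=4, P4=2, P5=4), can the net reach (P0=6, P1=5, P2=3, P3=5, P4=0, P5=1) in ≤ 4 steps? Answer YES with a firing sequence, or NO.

YES — reachable via ⟨T3, T1⟩ (2 firings)

step 1: fire T3:  (P0=2, P1=3, P2=4, P3=4, P4=2, P5=4) → (P0=3, P1=3, P2=3, P3=4, P4=3, P5=1)
step 2: fire T1:  (P0=3, P1=3, P2=3, P3=4, P4=3, P5=1) → (P0=6, P1=5, P2=3, P3=5, P4=0, P5=1)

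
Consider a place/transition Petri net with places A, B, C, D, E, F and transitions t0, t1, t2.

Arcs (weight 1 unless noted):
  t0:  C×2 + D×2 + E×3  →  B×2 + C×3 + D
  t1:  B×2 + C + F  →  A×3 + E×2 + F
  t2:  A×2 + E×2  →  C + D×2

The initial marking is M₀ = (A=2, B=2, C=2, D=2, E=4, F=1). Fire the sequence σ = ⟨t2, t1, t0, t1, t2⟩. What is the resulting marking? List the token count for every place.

(A=4, B=0, C=3, D=5, E=1, F=1)

step 1: fire t2:  (A=2, B=2, C=2, D=2, E=4, F=1) → (A=0, B=2, C=3, D=4, E=2, F=1)
step 2: fire t1:  (A=0, B=2, C=3, D=4, E=2, F=1) → (A=3, B=0, C=2, D=4, E=4, F=1)
step 3: fire t0:  (A=3, B=0, C=2, D=4, E=4, F=1) → (A=3, B=2, C=3, D=3, E=1, F=1)
step 4: fire t1:  (A=3, B=2, C=3, D=3, E=1, F=1) → (A=6, B=0, C=2, D=3, E=3, F=1)
step 5: fire t2:  (A=6, B=0, C=2, D=3, E=3, F=1) → (A=4, B=0, C=3, D=5, E=1, F=1)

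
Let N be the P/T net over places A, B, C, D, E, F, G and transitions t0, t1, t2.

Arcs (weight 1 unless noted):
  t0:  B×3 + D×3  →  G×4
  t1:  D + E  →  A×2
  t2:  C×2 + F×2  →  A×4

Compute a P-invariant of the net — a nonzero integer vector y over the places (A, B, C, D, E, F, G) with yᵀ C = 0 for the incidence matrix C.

y = (A:1, B:-2, C:2, D:2, E:0, F:0, G:0)

Incidence matrix C (rows=places, cols=transitions):
       t0   t1   t2
    A   0    2    4
    B  -3    0    0
    C   0    0   -2
    D  -3   -1    0
    E   0   -1    0
    F   0    0   -2
    G   4    0    0

Candidate y = [1, -2, 2, 2, 0, 0, 0]; check y·C column-wise:
  col t0: 1·0 + -2·-3 + 2·0 + 2·-3 + 0·4 = 0
  col t1: 1·2 + -2·0 + 2·0 + 2·-1 + 0·-1 = 0
  col t2: 1·4 + -2·0 + 2·-2 + 2·0 + 0·-2 = 0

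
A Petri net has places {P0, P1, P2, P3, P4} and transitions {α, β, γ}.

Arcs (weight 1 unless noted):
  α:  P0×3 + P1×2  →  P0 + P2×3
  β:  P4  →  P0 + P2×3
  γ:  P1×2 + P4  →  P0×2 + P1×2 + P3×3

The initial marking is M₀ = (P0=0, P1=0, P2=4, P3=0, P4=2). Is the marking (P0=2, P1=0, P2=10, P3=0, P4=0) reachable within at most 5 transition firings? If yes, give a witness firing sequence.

YES — reachable via ⟨β, β⟩ (2 firings)

step 1: fire β:  (P0=0, P1=0, P2=4, P3=0, P4=2) → (P0=1, P1=0, P2=7, P3=0, P4=1)
step 2: fire β:  (P0=1, P1=0, P2=7, P3=0, P4=1) → (P0=2, P1=0, P2=10, P3=0, P4=0)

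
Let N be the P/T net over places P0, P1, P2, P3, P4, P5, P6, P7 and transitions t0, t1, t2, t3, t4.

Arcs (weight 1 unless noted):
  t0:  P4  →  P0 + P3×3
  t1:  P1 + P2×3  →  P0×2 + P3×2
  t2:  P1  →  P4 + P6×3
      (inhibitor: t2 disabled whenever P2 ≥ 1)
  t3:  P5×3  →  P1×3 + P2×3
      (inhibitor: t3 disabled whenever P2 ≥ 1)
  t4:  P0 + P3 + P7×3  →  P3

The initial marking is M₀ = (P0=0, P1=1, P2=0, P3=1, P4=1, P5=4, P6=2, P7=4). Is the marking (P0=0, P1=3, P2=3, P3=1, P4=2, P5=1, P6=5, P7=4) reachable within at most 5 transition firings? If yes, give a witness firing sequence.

step 1: fire t2:  (P0=0, P1=1, P2=0, P3=1, P4=1, P5=4, P6=2, P7=4) → (P0=0, P1=0, P2=0, P3=1, P4=2, P5=4, P6=5, P7=4)
step 2: fire t3:  (P0=0, P1=0, P2=0, P3=1, P4=2, P5=4, P6=5, P7=4) → (P0=0, P1=3, P2=3, P3=1, P4=2, P5=1, P6=5, P7=4)

YES — reachable via ⟨t2, t3⟩ (2 firings)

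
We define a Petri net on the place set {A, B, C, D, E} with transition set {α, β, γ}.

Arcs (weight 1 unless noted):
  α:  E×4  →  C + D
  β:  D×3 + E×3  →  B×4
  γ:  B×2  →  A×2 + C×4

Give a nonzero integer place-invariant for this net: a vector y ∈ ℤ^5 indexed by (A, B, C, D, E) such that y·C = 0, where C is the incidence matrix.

y = (A:11, B:3, C:-4, D:4, E:0)

Incidence matrix C (rows=places, cols=transitions):
        α    β    γ
    A   0    0    2
    B   0    4   -2
    C   1    0    4
    D   1   -3    0
    E  -4   -3    0

Candidate y = [11, 3, -4, 4, 0]; check y·C column-wise:
  col α: 11·0 + 3·0 + -4·1 + 4·1 + 0·-4 = 0
  col β: 11·0 + 3·4 + -4·0 + 4·-3 + 0·-3 = 0
  col γ: 11·2 + 3·-2 + -4·4 + 4·0 = 0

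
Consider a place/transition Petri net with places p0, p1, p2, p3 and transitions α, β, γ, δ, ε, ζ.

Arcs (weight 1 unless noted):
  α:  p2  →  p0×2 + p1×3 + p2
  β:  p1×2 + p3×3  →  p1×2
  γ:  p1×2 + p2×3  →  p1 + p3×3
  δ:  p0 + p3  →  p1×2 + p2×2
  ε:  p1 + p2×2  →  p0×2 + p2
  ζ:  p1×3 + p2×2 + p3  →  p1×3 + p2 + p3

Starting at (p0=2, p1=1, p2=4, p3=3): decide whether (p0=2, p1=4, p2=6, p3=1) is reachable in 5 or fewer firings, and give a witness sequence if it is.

YES — reachable via ⟨δ, δ, ε, ζ⟩ (4 firings)

step 1: fire δ:  (p0=2, p1=1, p2=4, p3=3) → (p0=1, p1=3, p2=6, p3=2)
step 2: fire δ:  (p0=1, p1=3, p2=6, p3=2) → (p0=0, p1=5, p2=8, p3=1)
step 3: fire ε:  (p0=0, p1=5, p2=8, p3=1) → (p0=2, p1=4, p2=7, p3=1)
step 4: fire ζ:  (p0=2, p1=4, p2=7, p3=1) → (p0=2, p1=4, p2=6, p3=1)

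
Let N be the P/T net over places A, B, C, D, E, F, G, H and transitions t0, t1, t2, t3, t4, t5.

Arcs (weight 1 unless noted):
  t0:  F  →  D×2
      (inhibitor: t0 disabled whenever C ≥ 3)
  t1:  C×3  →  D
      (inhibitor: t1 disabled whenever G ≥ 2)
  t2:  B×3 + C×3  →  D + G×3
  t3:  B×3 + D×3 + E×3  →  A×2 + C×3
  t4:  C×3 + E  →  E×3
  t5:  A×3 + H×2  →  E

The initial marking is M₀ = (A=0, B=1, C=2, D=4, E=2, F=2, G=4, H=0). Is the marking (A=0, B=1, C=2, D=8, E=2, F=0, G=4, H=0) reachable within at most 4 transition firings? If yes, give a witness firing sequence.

YES — reachable via ⟨t0, t0⟩ (2 firings)

step 1: fire t0:  (A=0, B=1, C=2, D=4, E=2, F=2, G=4, H=0) → (A=0, B=1, C=2, D=6, E=2, F=1, G=4, H=0)
step 2: fire t0:  (A=0, B=1, C=2, D=6, E=2, F=1, G=4, H=0) → (A=0, B=1, C=2, D=8, E=2, F=0, G=4, H=0)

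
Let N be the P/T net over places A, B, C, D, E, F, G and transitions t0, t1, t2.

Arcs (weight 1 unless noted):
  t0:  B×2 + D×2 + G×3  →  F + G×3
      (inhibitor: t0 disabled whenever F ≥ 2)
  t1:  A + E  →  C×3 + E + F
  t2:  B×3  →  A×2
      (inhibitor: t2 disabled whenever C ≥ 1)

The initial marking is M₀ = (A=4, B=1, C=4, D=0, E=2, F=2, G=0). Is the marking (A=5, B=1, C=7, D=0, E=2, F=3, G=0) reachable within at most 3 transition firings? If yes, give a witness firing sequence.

NO — not reachable within 3 firings

depth 0: 1 marking
depth 1: 2 markings reached so far
depth 2: 3 markings reached so far
depth 3: 4 markings reached so far
target is not among the 4 markings reachable within 3 steps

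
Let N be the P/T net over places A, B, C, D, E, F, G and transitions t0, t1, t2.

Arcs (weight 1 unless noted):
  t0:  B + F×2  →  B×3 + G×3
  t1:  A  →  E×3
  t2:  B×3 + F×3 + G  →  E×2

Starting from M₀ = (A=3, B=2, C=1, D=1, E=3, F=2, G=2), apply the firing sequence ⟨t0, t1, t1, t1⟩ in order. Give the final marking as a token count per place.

(A=0, B=4, C=1, D=1, E=12, F=0, G=5)

step 1: fire t0:  (A=3, B=2, C=1, D=1, E=3, F=2, G=2) → (A=3, B=4, C=1, D=1, E=3, F=0, G=5)
step 2: fire t1:  (A=3, B=4, C=1, D=1, E=3, F=0, G=5) → (A=2, B=4, C=1, D=1, E=6, F=0, G=5)
step 3: fire t1:  (A=2, B=4, C=1, D=1, E=6, F=0, G=5) → (A=1, B=4, C=1, D=1, E=9, F=0, G=5)
step 4: fire t1:  (A=1, B=4, C=1, D=1, E=9, F=0, G=5) → (A=0, B=4, C=1, D=1, E=12, F=0, G=5)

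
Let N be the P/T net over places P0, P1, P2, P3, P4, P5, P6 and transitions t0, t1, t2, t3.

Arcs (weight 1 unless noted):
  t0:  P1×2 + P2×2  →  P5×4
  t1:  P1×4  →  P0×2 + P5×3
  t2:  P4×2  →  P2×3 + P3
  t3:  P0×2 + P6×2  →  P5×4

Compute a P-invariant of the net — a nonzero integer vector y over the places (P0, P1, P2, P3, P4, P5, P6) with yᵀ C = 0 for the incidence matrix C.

Incidence matrix C (rows=places, cols=transitions):
       t0   t1   t2   t3
   P0   0    2    0   -2
   P1  -2   -4    0    0
   P2  -2    0    3    0
   P3   0    0    1    0
   P4   0    0   -2    0
   P5   4    3    0    4
   P6   0    0    0   -2

Candidate y = [0, 0, 0, 2, 1, 0, 0]; check y·C column-wise:
  col t0: 0·-2 + 0·-2 + 2·0 + 1·0 + 0·4 = 0
  col t1: 0·2 + 0·-4 + 2·0 + 1·0 + 0·3 = 0
  col t2: 0·3 + 2·1 + 1·-2 = 0
  col t3: 0·-2 + 2·0 + 1·0 + 0·4 + 0·-2 = 0

y = (P0:0, P1:0, P2:0, P3:2, P4:1, P5:0, P6:0)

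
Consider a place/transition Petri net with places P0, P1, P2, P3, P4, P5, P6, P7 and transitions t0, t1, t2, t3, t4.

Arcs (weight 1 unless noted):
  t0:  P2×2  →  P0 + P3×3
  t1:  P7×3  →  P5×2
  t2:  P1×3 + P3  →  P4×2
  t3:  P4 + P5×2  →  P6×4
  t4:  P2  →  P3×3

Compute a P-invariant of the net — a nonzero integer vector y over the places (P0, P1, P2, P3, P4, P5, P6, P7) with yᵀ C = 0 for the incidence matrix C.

y = (P0:9, P1:-1, P2:9, P3:3, P4:0, P5:0, P6:0, P7:0)

Incidence matrix C (rows=places, cols=transitions):
       t0   t1   t2   t3   t4
   P0   1    0    0    0    0
   P1   0    0   -3    0    0
   P2  -2    0    0    0   -1
   P3   3    0   -1    0    3
   P4   0    0    2   -1    0
   P5   0    2    0   -2    0
   P6   0    0    0    4    0
   P7   0   -3    0    0    0

Candidate y = [9, -1, 9, 3, 0, 0, 0, 0]; check y·C column-wise:
  col t0: 9·1 + -1·0 + 9·-2 + 3·3 = 0
  col t1: 9·0 + -1·0 + 9·0 + 3·0 + 0·2 + 0·-3 = 0
  col t2: 9·0 + -1·-3 + 9·0 + 3·-1 + 0·2 = 0
  col t3: 9·0 + -1·0 + 9·0 + 3·0 + 0·-1 + 0·-2 + 0·4 = 0
  col t4: 9·0 + -1·0 + 9·-1 + 3·3 = 0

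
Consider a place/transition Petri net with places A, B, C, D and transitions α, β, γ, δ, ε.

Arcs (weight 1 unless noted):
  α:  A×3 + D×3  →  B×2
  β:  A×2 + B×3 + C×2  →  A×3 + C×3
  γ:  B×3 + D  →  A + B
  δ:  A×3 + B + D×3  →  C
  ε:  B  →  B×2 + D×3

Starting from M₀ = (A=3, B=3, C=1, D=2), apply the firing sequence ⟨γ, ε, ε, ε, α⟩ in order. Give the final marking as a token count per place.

step 1: fire γ:  (A=3, B=3, C=1, D=2) → (A=4, B=1, C=1, D=1)
step 2: fire ε:  (A=4, B=1, C=1, D=1) → (A=4, B=2, C=1, D=4)
step 3: fire ε:  (A=4, B=2, C=1, D=4) → (A=4, B=3, C=1, D=7)
step 4: fire ε:  (A=4, B=3, C=1, D=7) → (A=4, B=4, C=1, D=10)
step 5: fire α:  (A=4, B=4, C=1, D=10) → (A=1, B=6, C=1, D=7)

(A=1, B=6, C=1, D=7)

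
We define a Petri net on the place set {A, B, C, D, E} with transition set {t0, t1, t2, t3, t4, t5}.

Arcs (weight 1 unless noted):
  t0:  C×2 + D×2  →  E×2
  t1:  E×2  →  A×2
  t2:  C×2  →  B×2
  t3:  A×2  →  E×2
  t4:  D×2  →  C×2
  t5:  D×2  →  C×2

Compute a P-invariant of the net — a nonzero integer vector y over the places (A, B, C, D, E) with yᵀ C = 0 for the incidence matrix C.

Incidence matrix C (rows=places, cols=transitions):
       t0   t1   t2   t3   t4   t5
    A   0    2    0   -2    0    0
    B   0    0    2    0    0    0
    C  -2    0   -2    0    2    2
    D  -2    0    0    0   -2   -2
    E   2   -2    0    2    0    0

Candidate y = [2, 1, 1, 1, 2]; check y·C column-wise:
  col t0: 2·0 + 1·0 + 1·-2 + 1·-2 + 2·2 = 0
  col t1: 2·2 + 1·0 + 1·0 + 1·0 + 2·-2 = 0
  col t2: 2·0 + 1·2 + 1·-2 + 1·0 + 2·0 = 0
  col t3: 2·-2 + 1·0 + 1·0 + 1·0 + 2·2 = 0
  col t4: 2·0 + 1·0 + 1·2 + 1·-2 + 2·0 = 0
  col t5: 2·0 + 1·0 + 1·2 + 1·-2 + 2·0 = 0

y = (A:2, B:1, C:1, D:1, E:2)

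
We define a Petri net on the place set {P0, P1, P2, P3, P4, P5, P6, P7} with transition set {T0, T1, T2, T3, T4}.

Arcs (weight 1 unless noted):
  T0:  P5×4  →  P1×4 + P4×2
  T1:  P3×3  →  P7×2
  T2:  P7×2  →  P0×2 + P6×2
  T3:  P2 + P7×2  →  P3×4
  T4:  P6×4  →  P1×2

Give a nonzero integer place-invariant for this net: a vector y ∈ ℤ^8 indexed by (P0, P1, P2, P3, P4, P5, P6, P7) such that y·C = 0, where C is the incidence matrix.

y = (P0:0, P1:0, P2:0, P3:0, P4:2, P5:1, P6:0, P7:0)

Incidence matrix C (rows=places, cols=transitions):
       T0   T1   T2   T3   T4
   P0   0    0    2    0    0
   P1   4    0    0    0    2
   P2   0    0    0   -1    0
   P3   0   -3    0    4    0
   P4   2    0    0    0    0
   P5  -4    0    0    0    0
   P6   0    0    2    0   -4
   P7   0    2   -2   -2    0

Candidate y = [0, 0, 0, 0, 2, 1, 0, 0]; check y·C column-wise:
  col T0: 0·4 + 2·2 + 1·-4 = 0
  col T1: 0·-3 + 2·0 + 1·0 + 0·2 = 0
  col T2: 0·2 + 2·0 + 1·0 + 0·2 + 0·-2 = 0
  col T3: 0·-1 + 0·4 + 2·0 + 1·0 + 0·-2 = 0
  col T4: 0·2 + 2·0 + 1·0 + 0·-4 = 0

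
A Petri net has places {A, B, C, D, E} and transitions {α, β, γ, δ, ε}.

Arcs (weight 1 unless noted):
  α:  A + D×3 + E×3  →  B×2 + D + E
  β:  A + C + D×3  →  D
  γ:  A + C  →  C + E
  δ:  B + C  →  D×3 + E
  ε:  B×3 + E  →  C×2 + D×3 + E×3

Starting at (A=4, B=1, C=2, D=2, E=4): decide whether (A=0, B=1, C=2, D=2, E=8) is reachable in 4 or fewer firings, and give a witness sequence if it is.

YES — reachable via ⟨γ, γ, γ, γ⟩ (4 firings)

step 1: fire γ:  (A=4, B=1, C=2, D=2, E=4) → (A=3, B=1, C=2, D=2, E=5)
step 2: fire γ:  (A=3, B=1, C=2, D=2, E=5) → (A=2, B=1, C=2, D=2, E=6)
step 3: fire γ:  (A=2, B=1, C=2, D=2, E=6) → (A=1, B=1, C=2, D=2, E=7)
step 4: fire γ:  (A=1, B=1, C=2, D=2, E=7) → (A=0, B=1, C=2, D=2, E=8)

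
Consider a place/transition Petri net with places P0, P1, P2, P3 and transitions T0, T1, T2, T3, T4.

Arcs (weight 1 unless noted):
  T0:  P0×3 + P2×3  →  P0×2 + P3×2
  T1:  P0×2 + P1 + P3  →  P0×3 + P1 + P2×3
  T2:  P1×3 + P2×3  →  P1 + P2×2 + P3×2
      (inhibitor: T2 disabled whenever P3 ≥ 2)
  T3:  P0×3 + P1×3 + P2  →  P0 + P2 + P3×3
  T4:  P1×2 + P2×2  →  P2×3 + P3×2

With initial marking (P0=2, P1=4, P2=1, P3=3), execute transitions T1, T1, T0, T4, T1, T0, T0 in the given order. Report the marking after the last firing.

step 1: fire T1:  (P0=2, P1=4, P2=1, P3=3) → (P0=3, P1=4, P2=4, P3=2)
step 2: fire T1:  (P0=3, P1=4, P2=4, P3=2) → (P0=4, P1=4, P2=7, P3=1)
step 3: fire T0:  (P0=4, P1=4, P2=7, P3=1) → (P0=3, P1=4, P2=4, P3=3)
step 4: fire T4:  (P0=3, P1=4, P2=4, P3=3) → (P0=3, P1=2, P2=5, P3=5)
step 5: fire T1:  (P0=3, P1=2, P2=5, P3=5) → (P0=4, P1=2, P2=8, P3=4)
step 6: fire T0:  (P0=4, P1=2, P2=8, P3=4) → (P0=3, P1=2, P2=5, P3=6)
step 7: fire T0:  (P0=3, P1=2, P2=5, P3=6) → (P0=2, P1=2, P2=2, P3=8)

(P0=2, P1=2, P2=2, P3=8)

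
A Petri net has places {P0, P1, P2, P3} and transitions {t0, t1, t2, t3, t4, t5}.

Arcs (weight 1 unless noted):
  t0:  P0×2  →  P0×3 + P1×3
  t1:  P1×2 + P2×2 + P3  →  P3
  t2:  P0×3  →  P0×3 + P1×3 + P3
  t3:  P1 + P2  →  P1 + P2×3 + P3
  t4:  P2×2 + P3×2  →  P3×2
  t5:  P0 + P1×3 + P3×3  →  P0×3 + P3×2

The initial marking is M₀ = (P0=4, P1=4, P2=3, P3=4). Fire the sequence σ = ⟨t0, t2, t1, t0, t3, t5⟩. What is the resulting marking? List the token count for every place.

step 1: fire t0:  (P0=4, P1=4, P2=3, P3=4) → (P0=5, P1=7, P2=3, P3=4)
step 2: fire t2:  (P0=5, P1=7, P2=3, P3=4) → (P0=5, P1=10, P2=3, P3=5)
step 3: fire t1:  (P0=5, P1=10, P2=3, P3=5) → (P0=5, P1=8, P2=1, P3=5)
step 4: fire t0:  (P0=5, P1=8, P2=1, P3=5) → (P0=6, P1=11, P2=1, P3=5)
step 5: fire t3:  (P0=6, P1=11, P2=1, P3=5) → (P0=6, P1=11, P2=3, P3=6)
step 6: fire t5:  (P0=6, P1=11, P2=3, P3=6) → (P0=8, P1=8, P2=3, P3=5)

(P0=8, P1=8, P2=3, P3=5)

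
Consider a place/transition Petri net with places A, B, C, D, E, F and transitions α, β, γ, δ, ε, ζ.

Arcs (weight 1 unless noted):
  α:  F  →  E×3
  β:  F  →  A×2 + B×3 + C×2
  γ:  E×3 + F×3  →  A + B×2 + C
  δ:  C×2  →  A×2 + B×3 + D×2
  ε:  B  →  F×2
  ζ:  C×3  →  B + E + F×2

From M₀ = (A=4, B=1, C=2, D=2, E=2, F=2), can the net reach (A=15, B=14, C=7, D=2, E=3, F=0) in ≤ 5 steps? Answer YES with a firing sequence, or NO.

depth 0: 1 marking
depth 1: 5 markings reached so far
depth 2: 14 markings reached so far
depth 3: 30 markings reached so far
depth 4: 59 markings reached so far
depth 5: 111 markings reached so far
target is not among the 111 markings reachable within 5 steps

NO — not reachable within 5 firings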